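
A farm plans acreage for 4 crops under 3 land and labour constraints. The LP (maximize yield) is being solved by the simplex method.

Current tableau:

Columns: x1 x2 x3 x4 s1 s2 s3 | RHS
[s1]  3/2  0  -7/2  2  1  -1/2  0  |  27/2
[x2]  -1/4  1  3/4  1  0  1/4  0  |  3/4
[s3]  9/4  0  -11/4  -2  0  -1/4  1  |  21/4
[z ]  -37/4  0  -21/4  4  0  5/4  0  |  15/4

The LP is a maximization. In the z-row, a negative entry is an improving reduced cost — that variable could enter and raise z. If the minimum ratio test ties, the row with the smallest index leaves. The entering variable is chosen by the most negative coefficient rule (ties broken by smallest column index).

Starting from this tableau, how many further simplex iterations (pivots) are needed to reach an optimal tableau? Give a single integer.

2

pivot: x1 in, s3 out → z = 76/3
pivot: x3 in, x2 out → z = 75
No improving column remains; optimal.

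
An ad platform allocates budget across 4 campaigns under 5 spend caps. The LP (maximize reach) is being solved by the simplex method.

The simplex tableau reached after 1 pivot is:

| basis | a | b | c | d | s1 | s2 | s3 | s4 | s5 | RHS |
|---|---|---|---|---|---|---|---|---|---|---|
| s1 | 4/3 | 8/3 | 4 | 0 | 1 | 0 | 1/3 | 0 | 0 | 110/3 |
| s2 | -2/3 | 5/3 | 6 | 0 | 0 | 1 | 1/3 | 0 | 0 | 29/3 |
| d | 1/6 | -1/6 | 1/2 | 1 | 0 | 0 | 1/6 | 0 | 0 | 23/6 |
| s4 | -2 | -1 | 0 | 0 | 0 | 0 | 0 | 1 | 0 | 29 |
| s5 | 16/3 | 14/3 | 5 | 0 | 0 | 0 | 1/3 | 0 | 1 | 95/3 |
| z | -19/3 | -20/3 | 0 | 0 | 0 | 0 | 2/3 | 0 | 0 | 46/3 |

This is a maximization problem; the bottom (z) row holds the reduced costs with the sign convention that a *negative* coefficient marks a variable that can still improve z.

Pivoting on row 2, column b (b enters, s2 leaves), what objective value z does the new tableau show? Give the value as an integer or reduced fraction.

Minimum ratio for b: (29/3)/(5/3) = 29/5.
z changes by −(z-row coeff of b)·ratio = −(-20/3)·(29/5) = 116/3.
New z = 46/3 + (116/3) = 54.

54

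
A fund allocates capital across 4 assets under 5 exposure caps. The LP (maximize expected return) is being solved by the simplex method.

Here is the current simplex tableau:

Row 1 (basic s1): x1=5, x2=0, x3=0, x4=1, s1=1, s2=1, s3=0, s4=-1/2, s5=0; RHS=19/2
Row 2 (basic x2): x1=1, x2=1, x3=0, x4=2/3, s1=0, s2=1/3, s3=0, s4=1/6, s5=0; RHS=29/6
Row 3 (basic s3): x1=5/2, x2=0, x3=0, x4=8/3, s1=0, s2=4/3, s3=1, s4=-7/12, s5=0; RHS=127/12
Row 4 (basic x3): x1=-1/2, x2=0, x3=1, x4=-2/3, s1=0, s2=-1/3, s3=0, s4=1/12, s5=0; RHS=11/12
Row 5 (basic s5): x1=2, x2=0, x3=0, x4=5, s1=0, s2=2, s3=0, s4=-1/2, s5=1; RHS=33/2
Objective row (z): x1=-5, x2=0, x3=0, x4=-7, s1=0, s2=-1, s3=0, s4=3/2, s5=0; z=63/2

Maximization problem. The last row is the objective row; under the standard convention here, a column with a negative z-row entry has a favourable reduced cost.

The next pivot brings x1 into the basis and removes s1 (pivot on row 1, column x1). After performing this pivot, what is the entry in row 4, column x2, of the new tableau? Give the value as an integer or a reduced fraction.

0

Pivot element is row 1, column x1: 5.
Normalize row 1: new (row 1, x2) = 0/5 = 0.
row 4 ← row 4 − (-1/2)·(new row 1): 0 − (-1/2)·0 = 0.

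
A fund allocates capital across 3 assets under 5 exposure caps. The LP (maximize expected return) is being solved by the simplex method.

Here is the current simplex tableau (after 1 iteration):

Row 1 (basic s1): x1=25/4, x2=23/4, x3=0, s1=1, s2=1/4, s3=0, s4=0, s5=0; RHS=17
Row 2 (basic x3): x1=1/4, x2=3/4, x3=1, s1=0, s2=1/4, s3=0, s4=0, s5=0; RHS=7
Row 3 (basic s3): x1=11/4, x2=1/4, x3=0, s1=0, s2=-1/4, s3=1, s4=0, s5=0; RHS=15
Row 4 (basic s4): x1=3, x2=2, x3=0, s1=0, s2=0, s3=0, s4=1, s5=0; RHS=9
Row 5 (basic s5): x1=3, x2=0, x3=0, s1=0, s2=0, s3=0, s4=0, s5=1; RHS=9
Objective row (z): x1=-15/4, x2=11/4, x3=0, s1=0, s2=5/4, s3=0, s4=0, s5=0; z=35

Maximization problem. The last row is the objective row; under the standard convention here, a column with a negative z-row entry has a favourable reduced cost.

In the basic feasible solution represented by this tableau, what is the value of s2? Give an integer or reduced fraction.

0

s2 is nonbasic (not in the basis column), so its value in the current BFS is 0.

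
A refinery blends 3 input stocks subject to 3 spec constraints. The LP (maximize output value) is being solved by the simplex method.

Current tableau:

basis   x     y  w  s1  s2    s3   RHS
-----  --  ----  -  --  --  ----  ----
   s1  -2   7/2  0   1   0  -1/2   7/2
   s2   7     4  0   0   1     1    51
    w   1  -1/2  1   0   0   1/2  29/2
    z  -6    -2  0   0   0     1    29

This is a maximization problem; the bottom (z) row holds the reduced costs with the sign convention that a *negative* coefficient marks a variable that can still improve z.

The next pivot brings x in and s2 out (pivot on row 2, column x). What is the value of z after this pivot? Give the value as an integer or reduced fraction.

509/7

Minimum ratio for x: 51/7 = 51/7.
z changes by −(z-row coeff of x)·ratio = −(-6)·(51/7) = 306/7.
New z = 29 + (306/7) = 509/7.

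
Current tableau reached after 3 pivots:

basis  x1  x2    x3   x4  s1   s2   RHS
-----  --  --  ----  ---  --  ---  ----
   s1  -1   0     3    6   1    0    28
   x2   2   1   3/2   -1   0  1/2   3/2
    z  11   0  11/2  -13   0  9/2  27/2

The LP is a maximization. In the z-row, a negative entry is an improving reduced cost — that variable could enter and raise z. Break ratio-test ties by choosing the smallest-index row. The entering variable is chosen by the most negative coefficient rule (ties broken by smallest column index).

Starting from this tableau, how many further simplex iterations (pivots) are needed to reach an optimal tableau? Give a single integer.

pivot: x4 in, s1 out → z = 445/6
No improving column remains; optimal.

1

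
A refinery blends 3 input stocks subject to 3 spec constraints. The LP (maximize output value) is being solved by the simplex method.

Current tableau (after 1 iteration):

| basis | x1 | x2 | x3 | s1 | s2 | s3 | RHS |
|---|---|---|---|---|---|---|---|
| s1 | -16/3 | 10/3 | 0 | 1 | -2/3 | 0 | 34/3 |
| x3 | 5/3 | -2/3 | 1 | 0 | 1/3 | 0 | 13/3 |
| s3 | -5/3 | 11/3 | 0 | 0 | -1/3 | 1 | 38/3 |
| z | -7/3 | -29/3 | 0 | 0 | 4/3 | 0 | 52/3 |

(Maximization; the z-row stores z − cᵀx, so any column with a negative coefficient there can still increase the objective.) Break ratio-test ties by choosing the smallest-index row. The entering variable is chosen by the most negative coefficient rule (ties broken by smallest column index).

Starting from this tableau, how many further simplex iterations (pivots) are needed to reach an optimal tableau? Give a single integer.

3

pivot: x2 in, s1 out → z = 251/5
pivot: x1 in, s3 out → z = 1072/21
pivot: s1 in, x3 out → z = 1252/15
No improving column remains; optimal.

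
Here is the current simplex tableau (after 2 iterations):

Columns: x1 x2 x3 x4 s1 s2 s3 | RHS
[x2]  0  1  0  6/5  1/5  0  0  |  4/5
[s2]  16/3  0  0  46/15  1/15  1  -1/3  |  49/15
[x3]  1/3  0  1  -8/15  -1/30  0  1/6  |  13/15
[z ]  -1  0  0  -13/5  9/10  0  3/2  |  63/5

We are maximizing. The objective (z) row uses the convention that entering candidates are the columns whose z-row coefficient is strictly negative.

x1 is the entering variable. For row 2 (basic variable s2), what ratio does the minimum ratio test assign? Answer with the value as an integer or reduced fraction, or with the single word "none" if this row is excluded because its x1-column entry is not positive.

Ratio = RHS / (x1 entry) = (49/15) / (16/3) = 49/80.

49/80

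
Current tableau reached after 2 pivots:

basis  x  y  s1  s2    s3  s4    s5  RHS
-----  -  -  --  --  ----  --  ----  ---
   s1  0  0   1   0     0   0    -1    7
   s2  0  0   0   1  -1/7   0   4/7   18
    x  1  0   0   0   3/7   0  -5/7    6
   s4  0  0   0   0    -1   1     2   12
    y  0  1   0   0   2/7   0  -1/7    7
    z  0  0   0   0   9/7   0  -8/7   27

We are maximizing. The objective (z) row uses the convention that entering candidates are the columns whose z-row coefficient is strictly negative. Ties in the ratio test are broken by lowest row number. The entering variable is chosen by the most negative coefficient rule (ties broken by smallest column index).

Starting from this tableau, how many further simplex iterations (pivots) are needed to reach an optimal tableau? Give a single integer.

1

pivot: s5 in, s4 out → z = 237/7
No improving column remains; optimal.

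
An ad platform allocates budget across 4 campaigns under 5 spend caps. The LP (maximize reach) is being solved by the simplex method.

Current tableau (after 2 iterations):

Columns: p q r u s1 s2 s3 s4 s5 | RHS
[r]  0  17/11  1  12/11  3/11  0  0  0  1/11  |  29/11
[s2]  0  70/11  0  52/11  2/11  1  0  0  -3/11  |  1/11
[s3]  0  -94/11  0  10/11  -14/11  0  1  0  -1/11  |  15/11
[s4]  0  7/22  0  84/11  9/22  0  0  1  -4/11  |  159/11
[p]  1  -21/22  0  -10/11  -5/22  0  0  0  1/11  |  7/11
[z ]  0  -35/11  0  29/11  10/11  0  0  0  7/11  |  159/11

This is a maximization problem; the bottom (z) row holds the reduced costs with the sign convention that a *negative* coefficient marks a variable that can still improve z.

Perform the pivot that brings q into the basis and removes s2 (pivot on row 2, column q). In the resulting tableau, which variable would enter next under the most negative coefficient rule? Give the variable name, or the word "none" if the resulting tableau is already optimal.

none

Pivot element 70/11. New z-row = old z-row − (-35/11)·(row 2/(70/11)).
Updated z-row coefficients: p: 0, q: 0, r: 0, u: 5, s1: 1, s2: 1/2, s3: 0, s4: 0, s5: 1/2.
No coefficient is strictly negative; the tableau after this pivot is optimal.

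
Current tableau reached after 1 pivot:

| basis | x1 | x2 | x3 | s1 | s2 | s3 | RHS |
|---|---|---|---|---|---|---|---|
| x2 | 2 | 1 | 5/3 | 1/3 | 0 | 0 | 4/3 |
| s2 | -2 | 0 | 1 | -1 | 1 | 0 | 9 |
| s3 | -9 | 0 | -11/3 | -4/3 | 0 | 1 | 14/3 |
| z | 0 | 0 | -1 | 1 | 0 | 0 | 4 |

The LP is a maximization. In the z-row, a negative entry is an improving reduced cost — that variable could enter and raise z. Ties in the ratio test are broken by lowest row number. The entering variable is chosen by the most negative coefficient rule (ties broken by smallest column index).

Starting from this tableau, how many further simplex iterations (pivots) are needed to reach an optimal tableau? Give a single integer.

pivot: x3 in, x2 out → z = 24/5
No improving column remains; optimal.

1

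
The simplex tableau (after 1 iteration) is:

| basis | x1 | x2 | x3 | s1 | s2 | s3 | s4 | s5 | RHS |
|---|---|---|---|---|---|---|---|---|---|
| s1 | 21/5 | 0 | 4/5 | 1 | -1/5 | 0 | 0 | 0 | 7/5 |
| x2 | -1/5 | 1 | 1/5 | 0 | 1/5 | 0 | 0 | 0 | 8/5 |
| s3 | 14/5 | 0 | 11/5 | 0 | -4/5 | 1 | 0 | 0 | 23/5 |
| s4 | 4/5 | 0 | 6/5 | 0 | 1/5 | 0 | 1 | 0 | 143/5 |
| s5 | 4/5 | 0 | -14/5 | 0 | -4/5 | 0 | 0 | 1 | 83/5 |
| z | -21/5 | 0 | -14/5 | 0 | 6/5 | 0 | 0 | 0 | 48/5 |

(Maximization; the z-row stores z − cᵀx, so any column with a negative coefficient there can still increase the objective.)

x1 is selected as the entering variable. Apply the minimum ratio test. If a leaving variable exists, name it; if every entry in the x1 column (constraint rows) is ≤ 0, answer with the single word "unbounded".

Ratios: row 1 (s1): (7/5)/(21/5) = 1/3; row 2 (x2): entry -1/5 ≤ 0, skip; row 3 (s3): (23/5)/(14/5) = 23/14; row 4 (s4): (143/5)/(4/5) = 143/4; row 5 (s5): (83/5)/(4/5) = 83/4.
Minimum ratio is in the s1 row, so s1 leaves.

s1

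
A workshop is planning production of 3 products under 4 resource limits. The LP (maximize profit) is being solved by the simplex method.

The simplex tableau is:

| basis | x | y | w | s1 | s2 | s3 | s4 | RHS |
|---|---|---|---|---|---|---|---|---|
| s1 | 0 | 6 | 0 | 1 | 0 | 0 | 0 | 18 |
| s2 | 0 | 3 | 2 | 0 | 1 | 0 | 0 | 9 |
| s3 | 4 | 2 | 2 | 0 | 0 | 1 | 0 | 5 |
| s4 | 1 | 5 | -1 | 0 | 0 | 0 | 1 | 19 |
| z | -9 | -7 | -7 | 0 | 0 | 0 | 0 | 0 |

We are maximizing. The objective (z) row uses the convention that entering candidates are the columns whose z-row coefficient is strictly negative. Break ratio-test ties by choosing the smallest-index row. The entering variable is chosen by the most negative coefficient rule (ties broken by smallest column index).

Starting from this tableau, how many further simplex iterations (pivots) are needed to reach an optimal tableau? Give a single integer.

pivot: x in, s3 out → z = 45/4
pivot: y in, x out → z = 35/2
No improving column remains; optimal.

2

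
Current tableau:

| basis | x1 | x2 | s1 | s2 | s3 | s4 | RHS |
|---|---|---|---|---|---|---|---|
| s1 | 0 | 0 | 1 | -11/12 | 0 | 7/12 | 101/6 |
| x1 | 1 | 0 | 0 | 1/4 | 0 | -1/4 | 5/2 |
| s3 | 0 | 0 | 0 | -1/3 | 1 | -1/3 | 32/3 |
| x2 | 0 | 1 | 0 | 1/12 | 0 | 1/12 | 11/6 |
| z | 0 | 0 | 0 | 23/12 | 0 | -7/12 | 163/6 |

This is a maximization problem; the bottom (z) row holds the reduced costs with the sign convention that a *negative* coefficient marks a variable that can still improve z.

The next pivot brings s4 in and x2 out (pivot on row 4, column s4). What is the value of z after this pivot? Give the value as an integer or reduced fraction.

40

Minimum ratio for s4: (11/6)/(1/12) = 22.
z changes by −(z-row coeff of s4)·ratio = −(-7/12)·22 = 77/6.
New z = 163/6 + (77/6) = 40.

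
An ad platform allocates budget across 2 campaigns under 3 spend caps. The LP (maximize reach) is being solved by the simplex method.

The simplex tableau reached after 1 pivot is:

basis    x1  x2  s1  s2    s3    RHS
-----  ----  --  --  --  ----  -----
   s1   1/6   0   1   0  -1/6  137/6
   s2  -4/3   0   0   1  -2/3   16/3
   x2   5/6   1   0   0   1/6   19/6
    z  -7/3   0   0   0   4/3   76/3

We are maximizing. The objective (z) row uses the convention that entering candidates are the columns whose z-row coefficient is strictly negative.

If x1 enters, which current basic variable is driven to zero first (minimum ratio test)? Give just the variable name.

x2

Ratios: row 1 (s1): (137/6)/(1/6) = 137; row 2 (s2): entry -4/3 ≤ 0, skip; row 3 (x2): (19/6)/(5/6) = 19/5.
Minimum ratio 19/5 is in the x2 row, so x2 leaves.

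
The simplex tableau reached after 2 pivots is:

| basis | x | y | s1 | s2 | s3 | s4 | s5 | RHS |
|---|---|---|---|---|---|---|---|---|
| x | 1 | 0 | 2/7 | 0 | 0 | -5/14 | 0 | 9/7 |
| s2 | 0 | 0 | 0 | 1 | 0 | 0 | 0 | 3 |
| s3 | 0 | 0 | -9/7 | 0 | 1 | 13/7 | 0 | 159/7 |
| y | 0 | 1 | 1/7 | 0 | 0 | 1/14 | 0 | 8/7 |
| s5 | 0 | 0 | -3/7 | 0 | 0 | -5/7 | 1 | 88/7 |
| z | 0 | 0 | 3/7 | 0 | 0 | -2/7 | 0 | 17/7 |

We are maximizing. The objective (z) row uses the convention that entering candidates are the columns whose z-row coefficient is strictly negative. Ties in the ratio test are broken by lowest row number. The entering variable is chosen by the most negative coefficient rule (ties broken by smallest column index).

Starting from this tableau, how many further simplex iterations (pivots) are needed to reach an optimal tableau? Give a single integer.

1

pivot: s4 in, s3 out → z = 77/13
No improving column remains; optimal.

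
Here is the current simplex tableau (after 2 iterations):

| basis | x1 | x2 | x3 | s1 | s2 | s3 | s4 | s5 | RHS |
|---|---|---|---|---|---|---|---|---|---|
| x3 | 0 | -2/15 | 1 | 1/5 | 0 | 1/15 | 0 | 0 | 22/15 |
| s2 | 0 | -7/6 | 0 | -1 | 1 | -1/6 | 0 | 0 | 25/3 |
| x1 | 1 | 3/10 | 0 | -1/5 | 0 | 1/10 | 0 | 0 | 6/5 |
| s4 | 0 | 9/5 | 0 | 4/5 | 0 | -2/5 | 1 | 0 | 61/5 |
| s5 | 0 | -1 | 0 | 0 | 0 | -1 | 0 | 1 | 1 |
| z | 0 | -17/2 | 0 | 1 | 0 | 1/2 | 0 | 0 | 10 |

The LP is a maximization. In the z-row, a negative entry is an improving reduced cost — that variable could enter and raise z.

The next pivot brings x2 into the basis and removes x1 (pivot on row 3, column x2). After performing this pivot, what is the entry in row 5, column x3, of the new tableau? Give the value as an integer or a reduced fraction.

Pivot element is row 3, column x2: 3/10.
Normalize row 3: new (row 3, x3) = 0/(3/10) = 0.
row 5 ← row 5 − (-1)·(new row 3): 0 − (-1)·0 = 0.

0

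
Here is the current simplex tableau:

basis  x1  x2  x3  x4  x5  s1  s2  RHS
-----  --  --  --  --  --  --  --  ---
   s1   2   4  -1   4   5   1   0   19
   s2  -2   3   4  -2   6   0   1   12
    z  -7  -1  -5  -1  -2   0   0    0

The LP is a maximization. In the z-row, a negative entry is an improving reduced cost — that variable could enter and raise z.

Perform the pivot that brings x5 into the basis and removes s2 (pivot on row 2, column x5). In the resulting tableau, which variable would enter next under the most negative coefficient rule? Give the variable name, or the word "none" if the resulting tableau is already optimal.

Pivot element 6. New z-row = old z-row − (-2)·(row 2/6).
Updated z-row coefficients: x1: -23/3, x2: 0, x3: -11/3, x4: -5/3, x5: 0, s1: 0, s2: 1/3.
The most negative is -23/3 in column x1, so x1 would enter next.

x1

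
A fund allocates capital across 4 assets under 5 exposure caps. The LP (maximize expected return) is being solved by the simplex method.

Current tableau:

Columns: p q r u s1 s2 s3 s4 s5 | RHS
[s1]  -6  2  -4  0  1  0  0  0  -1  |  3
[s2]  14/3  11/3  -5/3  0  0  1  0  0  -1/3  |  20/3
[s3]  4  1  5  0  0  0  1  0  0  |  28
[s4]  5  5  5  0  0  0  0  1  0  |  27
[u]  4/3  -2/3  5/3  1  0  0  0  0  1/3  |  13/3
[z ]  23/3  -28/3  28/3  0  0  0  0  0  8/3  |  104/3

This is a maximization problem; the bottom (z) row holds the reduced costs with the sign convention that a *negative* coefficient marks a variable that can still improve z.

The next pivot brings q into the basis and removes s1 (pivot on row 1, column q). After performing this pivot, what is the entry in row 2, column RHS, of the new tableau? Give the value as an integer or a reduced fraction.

Pivot element is row 1, column q: 2.
Normalize row 1: new (row 1, RHS) = 3/2 = 3/2.
row 2 ← row 2 − (11/3)·(new row 1): 20/3 − (11/3)·(3/2) = 7/6.

7/6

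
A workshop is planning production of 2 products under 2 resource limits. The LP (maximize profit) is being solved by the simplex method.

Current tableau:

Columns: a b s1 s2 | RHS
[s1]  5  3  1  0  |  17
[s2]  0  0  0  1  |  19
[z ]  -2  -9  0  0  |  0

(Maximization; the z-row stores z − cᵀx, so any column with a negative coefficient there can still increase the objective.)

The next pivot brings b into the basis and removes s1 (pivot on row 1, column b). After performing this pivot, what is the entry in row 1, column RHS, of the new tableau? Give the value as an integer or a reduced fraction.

Pivot element is row 1, column b: 3.
Normalize row 1: new (row 1, RHS) = 17/3 = 17/3.
Row 1 is the pivot row, so the entry is 17/3.

17/3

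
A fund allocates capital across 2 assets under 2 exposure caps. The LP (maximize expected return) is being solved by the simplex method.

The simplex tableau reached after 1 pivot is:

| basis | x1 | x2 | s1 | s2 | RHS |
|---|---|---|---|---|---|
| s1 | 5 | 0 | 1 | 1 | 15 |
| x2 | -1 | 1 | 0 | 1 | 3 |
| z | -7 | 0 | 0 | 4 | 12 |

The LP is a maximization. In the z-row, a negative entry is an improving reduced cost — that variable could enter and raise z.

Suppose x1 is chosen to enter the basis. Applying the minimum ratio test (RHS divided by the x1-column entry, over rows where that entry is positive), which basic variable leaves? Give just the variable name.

s1

Ratios: row 1 (s1): 15/5 = 3; row 2 (x2): entry -1 ≤ 0, skip.
Minimum ratio 3 is in the s1 row, so s1 leaves.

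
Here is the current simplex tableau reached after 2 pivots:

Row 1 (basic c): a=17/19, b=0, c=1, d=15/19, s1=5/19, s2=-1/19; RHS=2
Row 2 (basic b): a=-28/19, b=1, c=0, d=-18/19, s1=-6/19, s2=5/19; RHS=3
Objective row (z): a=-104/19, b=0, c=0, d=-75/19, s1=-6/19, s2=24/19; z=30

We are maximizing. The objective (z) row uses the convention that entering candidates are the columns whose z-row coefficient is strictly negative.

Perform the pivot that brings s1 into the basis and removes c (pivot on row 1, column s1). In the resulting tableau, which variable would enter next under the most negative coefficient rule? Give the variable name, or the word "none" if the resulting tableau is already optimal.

Pivot element 5/19. New z-row = old z-row − (-6/19)·(row 1/(5/19)).
Updated z-row coefficients: a: -22/5, b: 0, c: 6/5, d: -3, s1: 0, s2: 6/5.
The most negative is -22/5 in column a, so a would enter next.

a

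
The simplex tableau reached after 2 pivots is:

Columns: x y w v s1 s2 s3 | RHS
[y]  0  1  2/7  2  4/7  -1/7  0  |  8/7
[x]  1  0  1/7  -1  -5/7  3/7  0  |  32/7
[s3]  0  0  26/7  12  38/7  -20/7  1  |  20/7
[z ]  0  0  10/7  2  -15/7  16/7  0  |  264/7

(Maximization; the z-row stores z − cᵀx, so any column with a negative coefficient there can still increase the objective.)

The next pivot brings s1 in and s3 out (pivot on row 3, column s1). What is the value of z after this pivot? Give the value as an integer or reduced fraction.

Minimum ratio for s1: (20/7)/(38/7) = 10/19.
z changes by −(z-row coeff of s1)·ratio = −(-15/7)·(10/19) = 150/133.
New z = 264/7 + (150/133) = 738/19.

738/19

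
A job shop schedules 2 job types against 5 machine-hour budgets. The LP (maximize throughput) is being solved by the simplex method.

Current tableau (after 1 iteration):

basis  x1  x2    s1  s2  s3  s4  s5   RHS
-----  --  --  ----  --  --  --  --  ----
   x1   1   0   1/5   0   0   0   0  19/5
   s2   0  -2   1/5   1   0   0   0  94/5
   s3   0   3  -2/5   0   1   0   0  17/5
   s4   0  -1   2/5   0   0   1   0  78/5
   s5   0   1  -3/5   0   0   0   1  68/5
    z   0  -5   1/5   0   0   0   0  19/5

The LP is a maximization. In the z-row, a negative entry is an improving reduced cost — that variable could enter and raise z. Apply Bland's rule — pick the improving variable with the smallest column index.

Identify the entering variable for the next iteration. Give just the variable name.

Objective-row coefficients: x1: 0, x2: -5, s1: 1/5, s2: 0, s3: 0, s4: 0, s5: 0.
Improving columns: x2. Bland's rule picks the smallest column index → x2.

x2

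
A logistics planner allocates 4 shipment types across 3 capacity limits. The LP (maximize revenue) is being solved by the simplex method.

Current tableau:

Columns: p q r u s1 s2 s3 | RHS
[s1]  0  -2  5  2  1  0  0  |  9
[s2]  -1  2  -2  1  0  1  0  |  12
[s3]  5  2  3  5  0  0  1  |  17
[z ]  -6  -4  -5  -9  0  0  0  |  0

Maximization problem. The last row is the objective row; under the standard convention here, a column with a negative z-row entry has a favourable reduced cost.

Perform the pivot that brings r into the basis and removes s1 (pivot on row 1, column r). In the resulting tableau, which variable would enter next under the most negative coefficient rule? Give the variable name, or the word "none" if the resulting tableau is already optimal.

Pivot element 5. New z-row = old z-row − (-5)·(row 1/5).
Updated z-row coefficients: p: -6, q: -6, r: 0, u: -7, s1: 1, s2: 0, s3: 0.
The most negative is -7 in column u, so u would enter next.

u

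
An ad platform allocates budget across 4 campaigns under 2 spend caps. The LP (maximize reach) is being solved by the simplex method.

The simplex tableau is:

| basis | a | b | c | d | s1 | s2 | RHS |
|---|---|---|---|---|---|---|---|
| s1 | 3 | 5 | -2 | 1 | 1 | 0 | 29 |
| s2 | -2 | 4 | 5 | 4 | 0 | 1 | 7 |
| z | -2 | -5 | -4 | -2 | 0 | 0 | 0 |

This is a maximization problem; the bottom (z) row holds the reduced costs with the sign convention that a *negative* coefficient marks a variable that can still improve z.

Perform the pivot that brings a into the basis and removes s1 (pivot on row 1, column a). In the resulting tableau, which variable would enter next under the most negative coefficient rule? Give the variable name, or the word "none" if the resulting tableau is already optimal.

c

Pivot element 3. New z-row = old z-row − (-2)·(row 1/3).
Updated z-row coefficients: a: 0, b: -5/3, c: -16/3, d: -4/3, s1: 2/3, s2: 0.
The most negative is -16/3 in column c, so c would enter next.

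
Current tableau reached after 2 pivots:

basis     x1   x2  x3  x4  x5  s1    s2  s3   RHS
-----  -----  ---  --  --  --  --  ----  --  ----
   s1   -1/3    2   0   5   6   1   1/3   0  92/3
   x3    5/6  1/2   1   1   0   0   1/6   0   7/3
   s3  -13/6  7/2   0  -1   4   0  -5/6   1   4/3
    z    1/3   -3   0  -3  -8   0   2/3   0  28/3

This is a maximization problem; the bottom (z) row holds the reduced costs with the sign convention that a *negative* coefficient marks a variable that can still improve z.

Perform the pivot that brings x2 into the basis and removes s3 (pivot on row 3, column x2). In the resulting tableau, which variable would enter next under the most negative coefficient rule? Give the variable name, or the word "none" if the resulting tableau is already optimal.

x5

Pivot element 7/2. New z-row = old z-row − (-3)·(row 3/(7/2)).
Updated z-row coefficients: x1: -32/21, x2: 0, x3: 0, x4: -27/7, x5: -32/7, s1: 0, s2: -1/21, s3: 6/7.
The most negative is -32/7 in column x5, so x5 would enter next.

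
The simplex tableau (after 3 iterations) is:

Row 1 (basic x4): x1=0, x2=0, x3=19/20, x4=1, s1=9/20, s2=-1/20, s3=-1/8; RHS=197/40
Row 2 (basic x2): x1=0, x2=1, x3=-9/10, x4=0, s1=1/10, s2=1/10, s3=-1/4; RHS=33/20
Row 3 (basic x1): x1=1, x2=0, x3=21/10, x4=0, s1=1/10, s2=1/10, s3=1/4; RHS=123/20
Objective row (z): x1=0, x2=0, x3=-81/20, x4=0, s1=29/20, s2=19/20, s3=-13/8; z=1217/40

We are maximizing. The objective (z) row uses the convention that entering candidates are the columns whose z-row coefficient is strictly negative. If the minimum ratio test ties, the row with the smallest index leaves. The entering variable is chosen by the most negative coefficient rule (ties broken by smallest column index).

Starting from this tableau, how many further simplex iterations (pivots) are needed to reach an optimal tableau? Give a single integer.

pivot: x3 in, x1 out → z = 296/7
pivot: s3 in, x3 out → z = 352/5
No improving column remains; optimal.

2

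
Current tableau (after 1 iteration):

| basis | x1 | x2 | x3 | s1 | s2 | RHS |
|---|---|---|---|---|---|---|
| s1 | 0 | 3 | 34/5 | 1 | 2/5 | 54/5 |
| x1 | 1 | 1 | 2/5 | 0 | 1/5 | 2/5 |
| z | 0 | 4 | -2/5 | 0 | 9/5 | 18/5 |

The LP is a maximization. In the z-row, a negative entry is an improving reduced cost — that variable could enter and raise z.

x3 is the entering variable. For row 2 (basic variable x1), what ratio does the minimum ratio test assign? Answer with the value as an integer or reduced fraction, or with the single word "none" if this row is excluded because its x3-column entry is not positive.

1

Ratio = RHS / (x3 entry) = (2/5) / (2/5) = 1.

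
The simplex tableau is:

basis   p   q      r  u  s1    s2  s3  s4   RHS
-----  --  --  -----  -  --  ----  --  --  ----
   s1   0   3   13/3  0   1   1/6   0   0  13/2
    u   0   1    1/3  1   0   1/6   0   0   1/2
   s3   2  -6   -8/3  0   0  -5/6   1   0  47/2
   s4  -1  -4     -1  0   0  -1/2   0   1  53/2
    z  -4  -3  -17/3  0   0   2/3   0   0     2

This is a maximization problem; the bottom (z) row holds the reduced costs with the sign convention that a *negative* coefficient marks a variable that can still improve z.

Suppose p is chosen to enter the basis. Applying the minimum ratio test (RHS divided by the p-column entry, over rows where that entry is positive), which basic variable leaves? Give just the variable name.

s3

Ratios: row 1 (s1): entry 0 ≤ 0, skip; row 2 (u): entry 0 ≤ 0, skip; row 3 (s3): (47/2)/2 = 47/4; row 4 (s4): entry -1 ≤ 0, skip.
Minimum ratio 47/4 is in the s3 row, so s3 leaves.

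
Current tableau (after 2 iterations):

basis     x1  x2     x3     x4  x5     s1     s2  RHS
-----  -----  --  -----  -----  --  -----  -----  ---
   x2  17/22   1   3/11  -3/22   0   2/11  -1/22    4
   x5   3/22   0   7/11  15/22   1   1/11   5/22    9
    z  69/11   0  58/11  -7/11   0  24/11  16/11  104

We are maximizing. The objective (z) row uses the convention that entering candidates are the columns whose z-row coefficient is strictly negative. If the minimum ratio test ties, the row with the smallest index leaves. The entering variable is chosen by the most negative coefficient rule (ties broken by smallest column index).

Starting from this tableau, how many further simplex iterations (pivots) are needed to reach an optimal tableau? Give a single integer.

pivot: x4 in, x5 out → z = 562/5
No improving column remains; optimal.

1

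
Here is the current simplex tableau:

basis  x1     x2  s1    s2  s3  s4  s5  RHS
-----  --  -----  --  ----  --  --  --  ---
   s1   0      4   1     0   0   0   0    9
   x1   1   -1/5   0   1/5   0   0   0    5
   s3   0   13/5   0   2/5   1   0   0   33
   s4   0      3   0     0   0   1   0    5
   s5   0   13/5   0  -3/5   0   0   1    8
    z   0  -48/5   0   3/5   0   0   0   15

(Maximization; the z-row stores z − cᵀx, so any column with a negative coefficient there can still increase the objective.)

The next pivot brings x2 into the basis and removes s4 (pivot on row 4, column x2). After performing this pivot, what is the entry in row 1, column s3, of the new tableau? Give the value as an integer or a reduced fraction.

Pivot element is row 4, column x2: 3.
Normalize row 4: new (row 4, s3) = 0/3 = 0.
row 1 ← row 1 − 4·(new row 4): 0 − 4·0 = 0.

0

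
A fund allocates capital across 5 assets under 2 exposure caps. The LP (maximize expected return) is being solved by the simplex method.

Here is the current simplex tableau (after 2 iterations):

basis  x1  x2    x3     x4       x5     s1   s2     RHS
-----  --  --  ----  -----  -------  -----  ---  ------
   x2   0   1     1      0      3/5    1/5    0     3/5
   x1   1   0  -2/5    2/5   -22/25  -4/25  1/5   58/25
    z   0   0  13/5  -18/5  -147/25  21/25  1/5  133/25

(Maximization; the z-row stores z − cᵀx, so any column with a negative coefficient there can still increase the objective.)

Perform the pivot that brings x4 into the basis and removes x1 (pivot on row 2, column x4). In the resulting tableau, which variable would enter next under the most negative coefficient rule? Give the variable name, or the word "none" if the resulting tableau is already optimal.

x5

Pivot element 2/5. New z-row = old z-row − (-18/5)·(row 2/(2/5)).
Updated z-row coefficients: x1: 9, x2: 0, x3: -1, x4: 0, x5: -69/5, s1: -3/5, s2: 2.
The most negative is -69/5 in column x5, so x5 would enter next.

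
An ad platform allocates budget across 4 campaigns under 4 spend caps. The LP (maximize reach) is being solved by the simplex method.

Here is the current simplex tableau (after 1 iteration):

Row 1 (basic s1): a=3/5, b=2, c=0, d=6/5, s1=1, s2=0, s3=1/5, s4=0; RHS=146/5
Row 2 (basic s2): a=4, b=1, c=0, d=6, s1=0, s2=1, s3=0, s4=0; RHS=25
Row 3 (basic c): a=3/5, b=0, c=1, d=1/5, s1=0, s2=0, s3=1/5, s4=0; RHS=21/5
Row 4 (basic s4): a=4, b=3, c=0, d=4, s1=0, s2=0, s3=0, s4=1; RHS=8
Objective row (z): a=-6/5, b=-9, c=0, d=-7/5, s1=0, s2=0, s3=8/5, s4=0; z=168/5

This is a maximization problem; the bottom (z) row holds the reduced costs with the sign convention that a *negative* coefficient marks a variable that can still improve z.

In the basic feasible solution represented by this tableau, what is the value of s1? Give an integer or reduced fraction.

s1 is basic (row 1); its value is the RHS of that row: 146/5.

146/5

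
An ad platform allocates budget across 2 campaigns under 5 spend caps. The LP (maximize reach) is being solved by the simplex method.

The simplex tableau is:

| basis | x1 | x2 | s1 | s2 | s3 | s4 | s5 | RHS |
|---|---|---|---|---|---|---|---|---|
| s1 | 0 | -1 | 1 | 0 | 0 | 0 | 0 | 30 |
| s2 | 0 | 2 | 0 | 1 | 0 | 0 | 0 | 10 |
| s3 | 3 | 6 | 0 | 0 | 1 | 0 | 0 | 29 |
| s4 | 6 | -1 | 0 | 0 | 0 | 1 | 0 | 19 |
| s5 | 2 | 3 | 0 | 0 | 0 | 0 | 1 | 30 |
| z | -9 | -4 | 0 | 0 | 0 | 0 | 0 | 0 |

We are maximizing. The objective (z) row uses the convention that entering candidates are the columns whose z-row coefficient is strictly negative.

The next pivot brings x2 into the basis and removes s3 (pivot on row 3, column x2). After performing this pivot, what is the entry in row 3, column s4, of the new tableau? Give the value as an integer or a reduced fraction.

Pivot element is row 3, column x2: 6.
Normalize row 3: new (row 3, s4) = 0/6 = 0.
Row 3 is the pivot row, so the entry is 0.

0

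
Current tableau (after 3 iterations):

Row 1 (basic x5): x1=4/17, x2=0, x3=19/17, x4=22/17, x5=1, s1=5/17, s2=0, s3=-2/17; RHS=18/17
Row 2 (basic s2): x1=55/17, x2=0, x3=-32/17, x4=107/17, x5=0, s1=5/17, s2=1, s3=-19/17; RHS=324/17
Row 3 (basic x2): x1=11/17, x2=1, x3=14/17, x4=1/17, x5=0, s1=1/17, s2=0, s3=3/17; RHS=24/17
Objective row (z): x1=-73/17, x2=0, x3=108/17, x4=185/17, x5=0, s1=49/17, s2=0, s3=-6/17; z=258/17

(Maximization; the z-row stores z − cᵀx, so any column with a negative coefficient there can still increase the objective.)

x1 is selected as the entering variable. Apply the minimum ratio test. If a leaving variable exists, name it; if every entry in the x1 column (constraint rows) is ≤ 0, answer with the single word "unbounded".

x2

Ratios: row 1 (x5): (18/17)/(4/17) = 9/2; row 2 (s2): (324/17)/(55/17) = 324/55; row 3 (x2): (24/17)/(11/17) = 24/11.
Minimum ratio is in the x2 row, so x2 leaves.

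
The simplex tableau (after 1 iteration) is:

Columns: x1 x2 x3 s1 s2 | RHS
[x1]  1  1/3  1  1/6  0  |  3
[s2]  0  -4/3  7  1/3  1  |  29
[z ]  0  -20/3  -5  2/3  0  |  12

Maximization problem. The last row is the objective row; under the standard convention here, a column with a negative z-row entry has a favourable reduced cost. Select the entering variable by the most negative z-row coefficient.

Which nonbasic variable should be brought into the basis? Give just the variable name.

x2

Objective-row coefficients: x1: 0, x2: -20/3, x3: -5, s1: 2/3, s2: 0.
The most negative is -20/3 in column x2, so x2 enters.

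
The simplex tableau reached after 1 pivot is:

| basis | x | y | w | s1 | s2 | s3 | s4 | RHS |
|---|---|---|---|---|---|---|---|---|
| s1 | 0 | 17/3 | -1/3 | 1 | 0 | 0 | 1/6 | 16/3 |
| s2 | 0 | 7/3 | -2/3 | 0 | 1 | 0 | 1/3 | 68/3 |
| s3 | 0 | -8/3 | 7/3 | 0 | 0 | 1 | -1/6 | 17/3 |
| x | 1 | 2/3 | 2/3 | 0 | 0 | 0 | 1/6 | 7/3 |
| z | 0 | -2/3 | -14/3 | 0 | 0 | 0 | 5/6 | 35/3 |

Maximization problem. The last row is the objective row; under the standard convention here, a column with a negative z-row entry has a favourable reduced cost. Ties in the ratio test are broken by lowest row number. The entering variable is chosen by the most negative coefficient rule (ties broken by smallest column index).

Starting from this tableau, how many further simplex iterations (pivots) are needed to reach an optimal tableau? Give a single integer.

pivot: w in, s3 out → z = 23
pivot: y in, x out → z = 26
No improving column remains; optimal.

2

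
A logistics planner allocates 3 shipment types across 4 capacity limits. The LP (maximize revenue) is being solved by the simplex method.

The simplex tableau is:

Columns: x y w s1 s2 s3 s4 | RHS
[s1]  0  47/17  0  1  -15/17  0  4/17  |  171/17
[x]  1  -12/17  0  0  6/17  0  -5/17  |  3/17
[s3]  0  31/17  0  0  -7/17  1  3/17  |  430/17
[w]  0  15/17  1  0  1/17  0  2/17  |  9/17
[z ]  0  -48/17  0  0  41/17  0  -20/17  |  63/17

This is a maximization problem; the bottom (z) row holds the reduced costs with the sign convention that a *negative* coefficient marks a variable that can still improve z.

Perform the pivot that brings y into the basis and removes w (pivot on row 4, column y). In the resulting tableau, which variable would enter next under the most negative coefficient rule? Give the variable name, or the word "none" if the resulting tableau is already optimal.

s4

Pivot element 15/17. New z-row = old z-row − (-48/17)·(row 4/(15/17)).
Updated z-row coefficients: x: 0, y: 0, w: 16/5, s1: 0, s2: 13/5, s3: 0, s4: -4/5.
The most negative is -4/5 in column s4, so s4 would enter next.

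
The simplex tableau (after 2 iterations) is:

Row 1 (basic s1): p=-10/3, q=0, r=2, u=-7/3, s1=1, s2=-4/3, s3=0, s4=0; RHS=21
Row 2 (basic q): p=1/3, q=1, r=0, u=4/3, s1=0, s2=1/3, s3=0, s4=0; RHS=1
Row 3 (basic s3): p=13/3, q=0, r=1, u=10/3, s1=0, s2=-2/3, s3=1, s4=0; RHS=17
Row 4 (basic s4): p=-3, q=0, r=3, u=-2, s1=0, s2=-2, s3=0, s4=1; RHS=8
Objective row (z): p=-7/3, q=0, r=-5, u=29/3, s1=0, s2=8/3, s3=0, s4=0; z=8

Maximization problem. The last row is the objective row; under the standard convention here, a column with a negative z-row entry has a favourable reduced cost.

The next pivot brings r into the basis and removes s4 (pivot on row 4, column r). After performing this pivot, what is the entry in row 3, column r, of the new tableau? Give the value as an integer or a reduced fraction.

0

Pivot element is row 4, column r: 3.
Normalize row 4: new (row 4, r) = 3/3 = 1.
row 3 ← row 3 − 1·(new row 4): 1 − 1·1 = 0.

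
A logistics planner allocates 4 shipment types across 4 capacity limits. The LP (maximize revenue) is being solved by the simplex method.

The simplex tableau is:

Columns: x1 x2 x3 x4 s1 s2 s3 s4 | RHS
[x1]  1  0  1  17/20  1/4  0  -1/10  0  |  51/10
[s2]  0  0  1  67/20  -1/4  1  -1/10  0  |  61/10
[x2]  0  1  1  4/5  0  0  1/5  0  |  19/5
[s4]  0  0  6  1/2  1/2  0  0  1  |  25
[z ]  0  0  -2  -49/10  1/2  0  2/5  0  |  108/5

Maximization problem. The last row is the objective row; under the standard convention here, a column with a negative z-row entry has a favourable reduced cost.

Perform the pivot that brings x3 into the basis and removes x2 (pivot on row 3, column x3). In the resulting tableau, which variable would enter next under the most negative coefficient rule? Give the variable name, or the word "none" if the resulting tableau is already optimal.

x4

Pivot element 1. New z-row = old z-row − (-2)·(row 3/1).
Updated z-row coefficients: x1: 0, x2: 2, x3: 0, x4: -33/10, s1: 1/2, s2: 0, s3: 4/5, s4: 0.
The most negative is -33/10 in column x4, so x4 would enter next.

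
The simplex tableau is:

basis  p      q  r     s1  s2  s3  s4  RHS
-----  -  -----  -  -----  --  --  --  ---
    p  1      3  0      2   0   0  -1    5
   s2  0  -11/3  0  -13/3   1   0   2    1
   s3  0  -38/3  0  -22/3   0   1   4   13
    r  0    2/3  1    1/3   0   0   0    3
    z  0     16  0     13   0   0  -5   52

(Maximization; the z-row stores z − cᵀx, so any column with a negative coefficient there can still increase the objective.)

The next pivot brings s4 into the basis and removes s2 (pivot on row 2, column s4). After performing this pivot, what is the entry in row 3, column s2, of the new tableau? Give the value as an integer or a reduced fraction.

-2

Pivot element is row 2, column s4: 2.
Normalize row 2: new (row 2, s2) = 1/2 = 1/2.
row 3 ← row 3 − 4·(new row 2): 0 − 4·(1/2) = -2.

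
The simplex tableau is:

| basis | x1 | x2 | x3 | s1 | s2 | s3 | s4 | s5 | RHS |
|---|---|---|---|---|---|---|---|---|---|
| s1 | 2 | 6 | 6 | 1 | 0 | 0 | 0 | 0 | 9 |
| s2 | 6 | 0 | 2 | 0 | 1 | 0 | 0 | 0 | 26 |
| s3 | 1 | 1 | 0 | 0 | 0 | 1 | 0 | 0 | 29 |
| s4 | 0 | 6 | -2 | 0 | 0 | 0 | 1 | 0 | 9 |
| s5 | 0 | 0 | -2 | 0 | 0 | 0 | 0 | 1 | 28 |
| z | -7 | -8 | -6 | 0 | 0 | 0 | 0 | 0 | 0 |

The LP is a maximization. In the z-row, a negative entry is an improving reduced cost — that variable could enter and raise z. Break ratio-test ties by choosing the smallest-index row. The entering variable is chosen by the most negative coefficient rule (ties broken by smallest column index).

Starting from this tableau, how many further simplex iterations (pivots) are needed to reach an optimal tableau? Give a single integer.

pivot: x2 in, s1 out → z = 12
pivot: x1 in, s2 out → z = 277/9
No improving column remains; optimal.

2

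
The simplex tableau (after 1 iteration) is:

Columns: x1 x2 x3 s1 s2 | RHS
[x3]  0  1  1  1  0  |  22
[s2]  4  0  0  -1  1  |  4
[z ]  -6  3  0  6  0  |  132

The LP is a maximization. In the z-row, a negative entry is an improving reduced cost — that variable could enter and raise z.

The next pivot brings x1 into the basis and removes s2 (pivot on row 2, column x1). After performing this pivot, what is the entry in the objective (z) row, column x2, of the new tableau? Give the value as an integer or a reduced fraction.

Pivot element is row 2, column x1: 4.
Normalize row 2: new (row 2, x2) = 0/4 = 0.
z-row ← z-row − (-6)·(new row 2): 3 − (-6)·0 = 3.

3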